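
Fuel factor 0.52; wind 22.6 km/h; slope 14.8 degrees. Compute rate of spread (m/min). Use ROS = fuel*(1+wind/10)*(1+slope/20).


Formula: ROS = fuel * (1 + wind/10) * (1 + slope/20)
Wind factor = 1 + 22.6/10 = 3.26
Slope factor = 1 + 14.8/20 = 1.74
ROS = 0.52 * 3.26 * 1.74 = 2.95 m/min

2.95


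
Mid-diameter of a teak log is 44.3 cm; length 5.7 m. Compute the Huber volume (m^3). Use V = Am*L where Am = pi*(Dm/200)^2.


Huber: V = Am * L,  Am = pi*(Dm/200)^2
Am = pi*(44.3/200)^2 = 0.154134 m^2
V = 0.154134*5.7 = 0.8786 m^3

0.8786


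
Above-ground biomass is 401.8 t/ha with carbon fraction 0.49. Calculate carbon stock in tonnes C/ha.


Formula: Carbon Stock = Biomass * Carbon Fraction
C = 401.8 t/ha * 0.49
C = 196.9 t C/ha

196.9


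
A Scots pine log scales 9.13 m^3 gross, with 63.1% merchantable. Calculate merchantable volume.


Formula: MV = V_total * (merchantable_pct / 100)
Merchantable fraction = 63.1% / 100 = 0.631
MV = 9.13 m^3 * 0.631 = 5.761 m^3

5.761


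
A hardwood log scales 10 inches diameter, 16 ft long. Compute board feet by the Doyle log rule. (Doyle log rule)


Doyle: BF = (D - 4)^2 * L / 16
Adjusted diameter = 10 - 4 = 6 in
(D-4)^2 = 6^2 = 36
BF = 36 * 16 / 16 = 36 BF

36


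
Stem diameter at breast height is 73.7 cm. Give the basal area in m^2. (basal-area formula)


Formula: BA = pi * (DBH/2)^2 / 10000  (cm^2 to m^2)
Radius = DBH/2 = 73.7/2 = 36.85 cm
BA = pi * 36.85^2 / 10000
   = 4266.0394 cm^2 / 10000
   = 0.4266 m^2

0.4266


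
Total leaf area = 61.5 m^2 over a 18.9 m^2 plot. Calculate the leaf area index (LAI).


Formula: LAI = total leaf area / ground area  (dimensionless)
LAI = 61.5 m^2 / 18.9 m^2
LAI = 3.25

3.25


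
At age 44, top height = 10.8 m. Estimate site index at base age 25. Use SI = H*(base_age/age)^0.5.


Formula: SI = H_dom * (base_age / age)^0.5
Age ratio = 25 / 44 = 0.56818
sqrt(age_ratio) = 0.75378
SI = 10.8 * 0.75378 = 8.1 m

8.1


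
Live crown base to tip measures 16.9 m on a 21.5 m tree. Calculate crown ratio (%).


Formula: Crown Ratio = (Crown Length / Total Height) * 100
CR = (16.9 m / 21.5 m) * 100
CR = 0.786 * 100 = 78.6%

78.6


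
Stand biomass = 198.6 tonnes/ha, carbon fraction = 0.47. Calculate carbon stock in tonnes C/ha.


Formula: Carbon Stock = Biomass * Carbon Fraction
C = 198.6 t/ha * 0.47
C = 93.3 t C/ha

93.3


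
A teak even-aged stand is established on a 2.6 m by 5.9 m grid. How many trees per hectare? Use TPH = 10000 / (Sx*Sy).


Formula: TPH = 10000 m^2/ha / (spacing_x * spacing_y)
Area per tree = 2.6 m * 5.9 m = 15.34 m^2
TPH = 10000 / 15.34 = 652 trees/ha

652


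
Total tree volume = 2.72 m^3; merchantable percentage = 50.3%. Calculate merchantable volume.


Formula: MV = V_total * (merchantable_pct / 100)
Merchantable fraction = 50.3% / 100 = 0.503
MV = 2.72 m^3 * 0.503 = 1.368 m^3

1.368


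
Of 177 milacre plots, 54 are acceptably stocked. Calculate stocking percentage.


Formula: Stocking % = stocked plots / total plots * 100
Stocking = 54 / 177 * 100
Stocking = 0.3051 * 100 = 30.5%

30.5


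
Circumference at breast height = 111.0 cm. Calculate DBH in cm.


Formula: DBH = C / pi
DBH = 111.0 / pi
pi = 3.14159...
DBH = 35.3 cm

35.3


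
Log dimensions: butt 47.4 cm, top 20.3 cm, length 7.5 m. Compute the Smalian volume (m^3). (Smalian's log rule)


Smalian: V = (A1 + A2)/2 * L,  A = pi*(D/200)^2
A1 = pi*(47.4/200)^2 = 0.17646 m^2
A2 = pi*(20.3/200)^2 = 0.032365 m^2
V = (0.17646+0.032365)/2*7.5 = 0.7831 m^3

0.7831


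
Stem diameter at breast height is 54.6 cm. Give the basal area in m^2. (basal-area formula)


Formula: BA = pi * (DBH/2)^2 / 10000  (cm^2 to m^2)
Radius = DBH/2 = 54.6/2 = 27.3 cm
BA = pi * 27.3^2 / 10000
   = 2341.3976 cm^2 / 10000
   = 0.2341 m^2

0.2341


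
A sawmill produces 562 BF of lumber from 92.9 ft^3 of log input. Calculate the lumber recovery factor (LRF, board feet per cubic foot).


Formula: LRF = Lumber Output (BF) / Log Input (ft^3)
LRF = 562 BF / 92.9 ft^3
LRF = 6.05 BF/ft^3

6.05


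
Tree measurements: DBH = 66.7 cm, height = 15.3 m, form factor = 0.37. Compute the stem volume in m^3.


Formula: V = pi * (DBH/200)^2 * H * ff
Radius = DBH/200 = 66.7/200 = 0.3335 m
Radius^2 = 0.3335^2 = 0.11122225 m^2
V = pi * 0.11122225 * 15.3 * 0.37
V = 1.978 m^3

1.978


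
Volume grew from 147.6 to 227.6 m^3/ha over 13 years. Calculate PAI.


Formula: PAI = (V_T2 - V_T1) / (T2 - T1)
Volume increment = 227.6 - 147.6 = 80.0 m^3/ha
PAI = 80.0 / 13 = 6.15 m^3/ha/year

6.15


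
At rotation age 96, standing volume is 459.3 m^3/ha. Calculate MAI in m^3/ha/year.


Formula: MAI = Total Volume / Stand Age
MAI = 459.3 m^3/ha / 96 years
MAI = 4.78 m^3/ha/year

4.78


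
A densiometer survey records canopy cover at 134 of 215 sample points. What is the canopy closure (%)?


Formula: Canopy closure = covered points / total points * 100
Closure = 134 / 215 * 100
Closure = 0.6233 * 100 = 62.3%

62.3


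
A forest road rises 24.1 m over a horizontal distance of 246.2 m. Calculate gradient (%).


Formula: Gradient = rise / run * 100
Gradient = 24.1 / 246.2 * 100 = 9.8%

9.8


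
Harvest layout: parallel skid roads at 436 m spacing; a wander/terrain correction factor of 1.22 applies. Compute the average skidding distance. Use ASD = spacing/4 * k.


Formula: ASD = (spacing / 4) * correction
Uncorrected distance = spacing / 4 = 436 / 4 = 109 m
ASD = 109 * 1.22 = 133 m

133


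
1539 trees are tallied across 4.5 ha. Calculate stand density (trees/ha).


Formula: Stand Density = N_trees / Area_ha
Density = 1539 trees / 4.5 ha
Density = 342 trees/ha

342


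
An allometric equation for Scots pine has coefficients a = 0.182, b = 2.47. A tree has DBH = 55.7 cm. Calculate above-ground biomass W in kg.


Formula: W = a * DBH^b  (allometric power law)
DBH^b = 55.7^2.47 = 20524.0154
W = 0.182 * 20524.0154 = 3735.4 kg

3735.4


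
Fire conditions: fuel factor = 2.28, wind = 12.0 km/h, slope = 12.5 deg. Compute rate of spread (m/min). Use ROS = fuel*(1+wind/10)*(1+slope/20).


Formula: ROS = fuel * (1 + wind/10) * (1 + slope/20)
Wind factor = 1 + 12.0/10 = 2.2
Slope factor = 1 + 12.5/20 = 1.625
ROS = 2.28 * 2.2 * 1.625 = 8.15 m/min

8.15


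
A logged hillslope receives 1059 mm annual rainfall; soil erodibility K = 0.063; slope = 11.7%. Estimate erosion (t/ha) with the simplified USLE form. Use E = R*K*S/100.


Formula: E = R * K * S / 100  (simplified USLE)
R * K = 1059 * 0.063 = 66.717
E = 66.717 * 11.7 / 100 = 7.81 t/ha

7.81


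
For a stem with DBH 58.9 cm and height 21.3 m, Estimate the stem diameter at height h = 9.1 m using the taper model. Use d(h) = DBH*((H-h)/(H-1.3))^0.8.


Taper: d(h) = DBH * ((H - h) / (H - 1.3))^0.8
Numerator = H - h = 21.3 - 9.1 = 12.2 m
Denominator = H - 1.3 = 21.3 - 1.3 = 20.0 m
Ratio = 12.2 / 20.0 = 0.61
d = 58.9 * 0.61^0.8 = 39.7 cm

39.7


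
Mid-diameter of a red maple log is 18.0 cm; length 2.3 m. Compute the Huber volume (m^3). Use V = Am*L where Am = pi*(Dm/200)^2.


Huber: V = Am * L,  Am = pi*(Dm/200)^2
Am = pi*(18.0/200)^2 = 0.025447 m^2
V = 0.025447*2.3 = 0.0585 m^3

0.0585


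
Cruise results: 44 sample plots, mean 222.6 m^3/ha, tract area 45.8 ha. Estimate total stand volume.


Formula: Total Volume = Mean Volume per ha * Total Area
Total Volume = 222.6 m^3/ha * 45.8 ha
Total Volume = 10195 m^3

10195


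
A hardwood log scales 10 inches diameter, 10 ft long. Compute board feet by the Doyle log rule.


Doyle: BF = (D - 4)^2 * L / 16
Adjusted diameter = 10 - 4 = 6 in
(D-4)^2 = 6^2 = 36
BF = 36 * 10 / 16 = 23 BF

23


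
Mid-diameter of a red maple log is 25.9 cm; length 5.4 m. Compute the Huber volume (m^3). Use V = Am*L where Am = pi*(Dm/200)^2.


Huber: V = Am * L,  Am = pi*(Dm/200)^2
Am = pi*(25.9/200)^2 = 0.052685 m^2
V = 0.052685*5.4 = 0.2845 m^3

0.2845


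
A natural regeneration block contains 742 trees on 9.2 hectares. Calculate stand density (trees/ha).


Formula: Stand Density = N_trees / Area_ha
Density = 742 trees / 9.2 ha
Density = 81 trees/ha

81


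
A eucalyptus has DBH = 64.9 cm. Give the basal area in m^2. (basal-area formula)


Formula: BA = pi * (DBH/2)^2 / 10000  (cm^2 to m^2)
Radius = DBH/2 = 64.9/2 = 32.45 cm
BA = pi * 32.45^2 / 10000
   = 3308.1049 cm^2 / 10000
   = 0.3308 m^2

0.3308


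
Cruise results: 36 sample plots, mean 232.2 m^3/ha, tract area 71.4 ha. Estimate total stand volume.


Formula: Total Volume = Mean Volume per ha * Total Area
Total Volume = 232.2 m^3/ha * 71.4 ha
Total Volume = 16579 m^3

16579


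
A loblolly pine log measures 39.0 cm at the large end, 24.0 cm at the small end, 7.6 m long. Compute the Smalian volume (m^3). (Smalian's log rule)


Smalian: V = (A1 + A2)/2 * L,  A = pi*(D/200)^2
A1 = pi*(39.0/200)^2 = 0.119459 m^2
A2 = pi*(24.0/200)^2 = 0.045239 m^2
V = (0.119459+0.045239)/2*7.6 = 0.6259 m^3

0.6259


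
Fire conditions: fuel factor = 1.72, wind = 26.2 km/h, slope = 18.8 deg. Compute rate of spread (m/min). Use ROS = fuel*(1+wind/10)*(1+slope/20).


Formula: ROS = fuel * (1 + wind/10) * (1 + slope/20)
Wind factor = 1 + 26.2/10 = 3.62
Slope factor = 1 + 18.8/20 = 1.94
ROS = 1.72 * 3.62 * 1.94 = 12.08 m/min

12.08


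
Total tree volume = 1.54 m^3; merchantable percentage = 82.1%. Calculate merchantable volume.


Formula: MV = V_total * (merchantable_pct / 100)
Merchantable fraction = 82.1% / 100 = 0.821
MV = 1.54 m^3 * 0.821 = 1.264 m^3

1.264


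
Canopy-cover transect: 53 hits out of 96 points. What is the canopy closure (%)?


Formula: Canopy closure = covered points / total points * 100
Closure = 53 / 96 * 100
Closure = 0.5521 * 100 = 55.2%

55.2


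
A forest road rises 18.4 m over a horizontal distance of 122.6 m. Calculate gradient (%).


Formula: Gradient = rise / run * 100
Gradient = 18.4 / 122.6 * 100 = 15.0%

15.0


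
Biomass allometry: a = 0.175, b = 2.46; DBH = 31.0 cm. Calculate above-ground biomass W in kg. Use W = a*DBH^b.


Formula: W = a * DBH^b  (allometric power law)
DBH^b = 31.0^2.46 = 4663.9058
W = 0.175 * 4663.9058 = 816.2 kg

816.2


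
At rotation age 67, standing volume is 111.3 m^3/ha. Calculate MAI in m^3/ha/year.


Formula: MAI = Total Volume / Stand Age
MAI = 111.3 m^3/ha / 67 years
MAI = 1.66 m^3/ha/year

1.66


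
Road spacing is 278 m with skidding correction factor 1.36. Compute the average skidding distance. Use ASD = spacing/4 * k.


Formula: ASD = (spacing / 4) * correction
Uncorrected distance = spacing / 4 = 278 / 4 = 69.5 m
ASD = 69.5 * 1.36 = 95 m

95


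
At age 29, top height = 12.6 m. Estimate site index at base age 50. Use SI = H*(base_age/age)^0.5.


Formula: SI = H_dom * (base_age / age)^0.5
Age ratio = 50 / 29 = 1.72414
sqrt(age_ratio) = 1.31306
SI = 12.6 * 1.31306 = 16.5 m

16.5


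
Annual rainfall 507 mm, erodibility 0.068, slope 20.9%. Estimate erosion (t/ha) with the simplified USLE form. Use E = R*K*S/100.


Formula: E = R * K * S / 100  (simplified USLE)
R * K = 507 * 0.068 = 34.476
E = 34.476 * 20.9 / 100 = 7.21 t/ha

7.21


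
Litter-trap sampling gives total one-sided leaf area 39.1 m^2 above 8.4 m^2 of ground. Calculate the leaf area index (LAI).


Formula: LAI = total leaf area / ground area  (dimensionless)
LAI = 39.1 m^2 / 8.4 m^2
LAI = 4.65

4.65


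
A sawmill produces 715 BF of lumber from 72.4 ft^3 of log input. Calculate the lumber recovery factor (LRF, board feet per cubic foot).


Formula: LRF = Lumber Output (BF) / Log Input (ft^3)
LRF = 715 BF / 72.4 ft^3
LRF = 9.88 BF/ft^3

9.88


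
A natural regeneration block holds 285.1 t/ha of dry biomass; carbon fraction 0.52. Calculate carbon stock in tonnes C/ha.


Formula: Carbon Stock = Biomass * Carbon Fraction
C = 285.1 t/ha * 0.52
C = 148.3 t C/ha

148.3


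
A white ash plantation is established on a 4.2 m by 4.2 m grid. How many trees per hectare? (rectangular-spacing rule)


Formula: TPH = 10000 m^2/ha / (spacing_x * spacing_y)
Area per tree = 4.2 m * 4.2 m = 17.64 m^2
TPH = 10000 / 17.64 = 567 trees/ha

567


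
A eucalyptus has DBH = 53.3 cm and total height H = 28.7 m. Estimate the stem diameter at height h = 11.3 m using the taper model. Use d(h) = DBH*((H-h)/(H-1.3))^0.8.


Taper: d(h) = DBH * ((H - h) / (H - 1.3))^0.8
Numerator = H - h = 28.7 - 11.3 = 17.4 m
Denominator = H - 1.3 = 28.7 - 1.3 = 27.4 m
Ratio = 17.4 / 27.4 = 0.63504
d = 53.3 * 0.63504^0.8 = 37.1 cm

37.1


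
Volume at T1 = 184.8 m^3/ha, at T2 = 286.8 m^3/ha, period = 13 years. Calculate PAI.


Formula: PAI = (V_T2 - V_T1) / (T2 - T1)
Volume increment = 286.8 - 184.8 = 102.0 m^3/ha
PAI = 102.0 / 13 = 7.85 m^3/ha/year

7.85


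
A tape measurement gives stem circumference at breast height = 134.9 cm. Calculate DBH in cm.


Formula: DBH = C / pi
DBH = 134.9 / pi
pi = 3.14159...
DBH = 42.9 cm

42.9


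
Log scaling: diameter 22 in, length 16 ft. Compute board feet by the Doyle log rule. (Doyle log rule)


Doyle: BF = (D - 4)^2 * L / 16
Adjusted diameter = 22 - 4 = 18 in
(D-4)^2 = 18^2 = 324
BF = 324 * 16 / 16 = 324 BF

324


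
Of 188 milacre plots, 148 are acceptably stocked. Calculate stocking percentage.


Formula: Stocking % = stocked plots / total plots * 100
Stocking = 148 / 188 * 100
Stocking = 0.7872 * 100 = 78.7%

78.7


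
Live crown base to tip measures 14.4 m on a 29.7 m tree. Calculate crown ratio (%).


Formula: Crown Ratio = (Crown Length / Total Height) * 100
CR = (14.4 m / 29.7 m) * 100
CR = 0.4848 * 100 = 48.5%

48.5


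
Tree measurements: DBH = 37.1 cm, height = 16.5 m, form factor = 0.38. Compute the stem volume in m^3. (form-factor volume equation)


Formula: V = pi * (DBH/200)^2 * H * ff
Radius = DBH/200 = 37.1/200 = 0.1855 m
Radius^2 = 0.1855^2 = 0.03441025 m^2
V = pi * 0.03441025 * 16.5 * 0.38
V = 0.678 m^3

0.678


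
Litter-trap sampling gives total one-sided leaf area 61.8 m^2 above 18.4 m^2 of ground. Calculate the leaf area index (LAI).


Formula: LAI = total leaf area / ground area  (dimensionless)
LAI = 61.8 m^2 / 18.4 m^2
LAI = 3.36

3.36


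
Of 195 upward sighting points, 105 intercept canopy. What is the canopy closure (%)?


Formula: Canopy closure = covered points / total points * 100
Closure = 105 / 195 * 100
Closure = 0.5385 * 100 = 53.8%

53.8


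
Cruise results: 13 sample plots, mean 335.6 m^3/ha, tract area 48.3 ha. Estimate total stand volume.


Formula: Total Volume = Mean Volume per ha * Total Area
Total Volume = 335.6 m^3/ha * 48.3 ha
Total Volume = 16209 m^3

16209


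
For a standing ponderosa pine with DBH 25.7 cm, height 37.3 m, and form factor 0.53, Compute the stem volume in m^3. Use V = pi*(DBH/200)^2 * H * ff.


Formula: V = pi * (DBH/200)^2 * H * ff
Radius = DBH/200 = 25.7/200 = 0.1285 m
Radius^2 = 0.1285^2 = 0.01651225 m^2
V = pi * 0.01651225 * 37.3 * 0.53
V = 1.026 m^3

1.026


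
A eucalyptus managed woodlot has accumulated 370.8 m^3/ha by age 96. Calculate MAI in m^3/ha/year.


Formula: MAI = Total Volume / Stand Age
MAI = 370.8 m^3/ha / 96 years
MAI = 3.86 m^3/ha/year

3.86


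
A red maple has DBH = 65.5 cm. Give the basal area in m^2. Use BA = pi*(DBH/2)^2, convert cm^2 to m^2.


Formula: BA = pi * (DBH/2)^2 / 10000  (cm^2 to m^2)
Radius = DBH/2 = 65.5/2 = 32.75 cm
BA = pi * 32.75^2 / 10000
   = 3369.5545 cm^2 / 10000
   = 0.337 m^2

0.337


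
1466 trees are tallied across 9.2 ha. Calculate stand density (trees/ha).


Formula: Stand Density = N_trees / Area_ha
Density = 1466 trees / 9.2 ha
Density = 159 trees/ha

159


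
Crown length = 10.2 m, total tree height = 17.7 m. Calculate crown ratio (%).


Formula: Crown Ratio = (Crown Length / Total Height) * 100
CR = (10.2 m / 17.7 m) * 100
CR = 0.5763 * 100 = 57.6%

57.6


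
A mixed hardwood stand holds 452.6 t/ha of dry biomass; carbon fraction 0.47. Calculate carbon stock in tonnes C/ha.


Formula: Carbon Stock = Biomass * Carbon Fraction
C = 452.6 t/ha * 0.47
C = 212.7 t C/ha

212.7


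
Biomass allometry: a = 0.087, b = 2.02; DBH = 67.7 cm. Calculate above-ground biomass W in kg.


Formula: W = a * DBH^b  (allometric power law)
DBH^b = 67.7^2.02 = 4986.4229
W = 0.087 * 4986.4229 = 433.8 kg

433.8


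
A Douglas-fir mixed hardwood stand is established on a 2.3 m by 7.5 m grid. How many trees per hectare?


Formula: TPH = 10000 m^2/ha / (spacing_x * spacing_y)
Area per tree = 2.3 m * 7.5 m = 17.25 m^2
TPH = 10000 / 17.25 = 580 trees/ha

580


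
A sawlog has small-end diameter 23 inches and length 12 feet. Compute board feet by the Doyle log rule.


Doyle: BF = (D - 4)^2 * L / 16
Adjusted diameter = 23 - 4 = 19 in
(D-4)^2 = 19^2 = 361
BF = 361 * 12 / 16 = 271 BF

271


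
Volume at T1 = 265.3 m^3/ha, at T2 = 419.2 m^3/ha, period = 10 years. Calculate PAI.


Formula: PAI = (V_T2 - V_T1) / (T2 - T1)
Volume increment = 419.2 - 265.3 = 153.9 m^3/ha
PAI = 153.9 / 10 = 15.39 m^3/ha/year

15.39


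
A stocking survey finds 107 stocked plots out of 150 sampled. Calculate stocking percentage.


Formula: Stocking % = stocked plots / total plots * 100
Stocking = 107 / 150 * 100
Stocking = 0.7133 * 100 = 71.3%

71.3


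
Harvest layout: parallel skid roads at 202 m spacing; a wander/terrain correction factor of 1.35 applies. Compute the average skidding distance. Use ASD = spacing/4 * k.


Formula: ASD = (spacing / 4) * correction
Uncorrected distance = spacing / 4 = 202 / 4 = 50.5 m
ASD = 50.5 * 1.35 = 68 m

68


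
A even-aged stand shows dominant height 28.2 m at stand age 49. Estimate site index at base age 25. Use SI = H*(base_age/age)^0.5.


Formula: SI = H_dom * (base_age / age)^0.5
Age ratio = 25 / 49 = 0.5102
sqrt(age_ratio) = 0.71429
SI = 28.2 * 0.71429 = 20.1 m

20.1


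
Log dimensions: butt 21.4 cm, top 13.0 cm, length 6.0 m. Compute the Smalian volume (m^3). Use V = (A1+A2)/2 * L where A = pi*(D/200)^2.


Smalian: V = (A1 + A2)/2 * L,  A = pi*(D/200)^2
A1 = pi*(21.4/200)^2 = 0.035968 m^2
A2 = pi*(13.0/200)^2 = 0.013273 m^2
V = (0.035968+0.013273)/2*6.0 = 0.1477 m^3

0.1477


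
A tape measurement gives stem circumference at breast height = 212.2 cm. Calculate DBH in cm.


Formula: DBH = C / pi
DBH = 212.2 / pi
pi = 3.14159...
DBH = 67.5 cm

67.5


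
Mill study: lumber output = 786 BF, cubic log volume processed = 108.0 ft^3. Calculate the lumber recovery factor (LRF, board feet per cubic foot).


Formula: LRF = Lumber Output (BF) / Log Input (ft^3)
LRF = 786 BF / 108.0 ft^3
LRF = 7.28 BF/ft^3

7.28


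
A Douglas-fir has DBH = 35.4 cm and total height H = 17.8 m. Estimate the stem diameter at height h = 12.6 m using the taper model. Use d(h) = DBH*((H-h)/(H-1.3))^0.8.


Taper: d(h) = DBH * ((H - h) / (H - 1.3))^0.8
Numerator = H - h = 17.8 - 12.6 = 5.2 m
Denominator = H - 1.3 = 17.8 - 1.3 = 16.5 m
Ratio = 5.2 / 16.5 = 0.31515
d = 35.4 * 0.31515^0.8 = 14.1 cm

14.1


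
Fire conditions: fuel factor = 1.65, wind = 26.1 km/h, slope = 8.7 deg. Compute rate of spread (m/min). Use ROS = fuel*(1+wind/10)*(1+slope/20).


Formula: ROS = fuel * (1 + wind/10) * (1 + slope/20)
Wind factor = 1 + 26.1/10 = 3.61
Slope factor = 1 + 8.7/20 = 1.435
ROS = 1.65 * 3.61 * 1.435 = 8.55 m/min

8.55


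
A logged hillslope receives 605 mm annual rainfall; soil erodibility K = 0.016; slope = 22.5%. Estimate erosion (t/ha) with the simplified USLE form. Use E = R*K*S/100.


Formula: E = R * K * S / 100  (simplified USLE)
R * K = 605 * 0.016 = 9.68
E = 9.68 * 22.5 / 100 = 2.18 t/ha

2.18


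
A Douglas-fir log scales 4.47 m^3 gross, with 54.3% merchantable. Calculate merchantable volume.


Formula: MV = V_total * (merchantable_pct / 100)
Merchantable fraction = 54.3% / 100 = 0.543
MV = 4.47 m^3 * 0.543 = 2.427 m^3

2.427


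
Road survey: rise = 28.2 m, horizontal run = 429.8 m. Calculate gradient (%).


Formula: Gradient = rise / run * 100
Gradient = 28.2 / 429.8 * 100 = 6.6%

6.6


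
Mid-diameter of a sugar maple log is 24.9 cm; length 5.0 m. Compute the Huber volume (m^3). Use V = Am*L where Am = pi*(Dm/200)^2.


Huber: V = Am * L,  Am = pi*(Dm/200)^2
Am = pi*(24.9/200)^2 = 0.048695 m^2
V = 0.048695*5.0 = 0.2435 m^3

0.2435


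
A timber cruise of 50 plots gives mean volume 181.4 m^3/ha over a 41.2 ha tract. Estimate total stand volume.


Formula: Total Volume = Mean Volume per ha * Total Area
Total Volume = 181.4 m^3/ha * 41.2 ha
Total Volume = 7474 m^3

7474


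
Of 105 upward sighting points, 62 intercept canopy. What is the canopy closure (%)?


Formula: Canopy closure = covered points / total points * 100
Closure = 62 / 105 * 100
Closure = 0.5905 * 100 = 59.0%

59.0


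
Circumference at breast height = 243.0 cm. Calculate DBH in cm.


Formula: DBH = C / pi
DBH = 243.0 / pi
pi = 3.14159...
DBH = 77.3 cm

77.3


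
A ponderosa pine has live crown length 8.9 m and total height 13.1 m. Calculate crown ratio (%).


Formula: Crown Ratio = (Crown Length / Total Height) * 100
CR = (8.9 m / 13.1 m) * 100
CR = 0.6794 * 100 = 67.9%

67.9


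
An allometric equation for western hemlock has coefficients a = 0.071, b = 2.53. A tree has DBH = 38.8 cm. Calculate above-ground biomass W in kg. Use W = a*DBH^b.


Formula: W = a * DBH^b  (allometric power law)
DBH^b = 38.8^2.53 = 10465.1213
W = 0.071 * 10465.1213 = 743.0 kg

743.0


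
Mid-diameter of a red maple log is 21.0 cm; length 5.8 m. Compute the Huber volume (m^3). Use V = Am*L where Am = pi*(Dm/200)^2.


Huber: V = Am * L,  Am = pi*(Dm/200)^2
Am = pi*(21.0/200)^2 = 0.034636 m^2
V = 0.034636*5.8 = 0.2009 m^3

0.2009


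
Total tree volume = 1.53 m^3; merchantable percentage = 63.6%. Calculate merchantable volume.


Formula: MV = V_total * (merchantable_pct / 100)
Merchantable fraction = 63.6% / 100 = 0.636
MV = 1.53 m^3 * 0.636 = 0.973 m^3

0.973


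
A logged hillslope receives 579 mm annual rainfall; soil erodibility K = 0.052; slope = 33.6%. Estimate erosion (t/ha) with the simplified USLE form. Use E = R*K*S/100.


Formula: E = R * K * S / 100  (simplified USLE)
R * K = 579 * 0.052 = 30.108
E = 30.108 * 33.6 / 100 = 10.12 t/ha

10.12


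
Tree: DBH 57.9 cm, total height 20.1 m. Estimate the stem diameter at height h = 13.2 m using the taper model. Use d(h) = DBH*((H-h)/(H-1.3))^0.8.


Taper: d(h) = DBH * ((H - h) / (H - 1.3))^0.8
Numerator = H - h = 20.1 - 13.2 = 6.9 m
Denominator = H - 1.3 = 20.1 - 1.3 = 18.8 m
Ratio = 6.9 / 18.8 = 0.36702
d = 57.9 * 0.36702^0.8 = 26.0 cm

26.0


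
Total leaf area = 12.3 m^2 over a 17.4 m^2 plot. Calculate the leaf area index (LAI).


Formula: LAI = total leaf area / ground area  (dimensionless)
LAI = 12.3 m^2 / 17.4 m^2
LAI = 0.71

0.71


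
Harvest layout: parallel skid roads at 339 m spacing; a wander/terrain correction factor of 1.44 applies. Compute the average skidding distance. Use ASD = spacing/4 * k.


Formula: ASD = (spacing / 4) * correction
Uncorrected distance = spacing / 4 = 339 / 4 = 84.75 m
ASD = 84.75 * 1.44 = 122 m

122


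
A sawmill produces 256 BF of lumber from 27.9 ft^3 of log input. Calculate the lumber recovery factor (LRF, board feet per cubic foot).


Formula: LRF = Lumber Output (BF) / Log Input (ft^3)
LRF = 256 BF / 27.9 ft^3
LRF = 9.18 BF/ft^3

9.18


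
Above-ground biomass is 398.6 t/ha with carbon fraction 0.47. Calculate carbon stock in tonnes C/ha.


Formula: Carbon Stock = Biomass * Carbon Fraction
C = 398.6 t/ha * 0.47
C = 187.3 t C/ha

187.3


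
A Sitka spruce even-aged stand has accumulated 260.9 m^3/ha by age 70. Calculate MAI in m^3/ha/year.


Formula: MAI = Total Volume / Stand Age
MAI = 260.9 m^3/ha / 70 years
MAI = 3.73 m^3/ha/year

3.73


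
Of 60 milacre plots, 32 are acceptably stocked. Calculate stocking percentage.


Formula: Stocking % = stocked plots / total plots * 100
Stocking = 32 / 60 * 100
Stocking = 0.5333 * 100 = 53.3%

53.3


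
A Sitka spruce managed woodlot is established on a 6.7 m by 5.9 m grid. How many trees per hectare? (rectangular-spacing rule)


Formula: TPH = 10000 m^2/ha / (spacing_x * spacing_y)
Area per tree = 6.7 m * 5.9 m = 39.53 m^2
TPH = 10000 / 39.53 = 253 trees/ha

253


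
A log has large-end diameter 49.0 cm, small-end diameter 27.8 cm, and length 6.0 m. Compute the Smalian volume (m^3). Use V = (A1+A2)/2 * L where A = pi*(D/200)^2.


Smalian: V = (A1 + A2)/2 * L,  A = pi*(D/200)^2
A1 = pi*(49.0/200)^2 = 0.188574 m^2
A2 = pi*(27.8/200)^2 = 0.060699 m^2
V = (0.188574+0.060699)/2*6.0 = 0.7478 m^3

0.7478


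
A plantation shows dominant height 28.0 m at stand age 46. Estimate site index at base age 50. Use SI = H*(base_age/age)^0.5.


Formula: SI = H_dom * (base_age / age)^0.5
Age ratio = 50 / 46 = 1.08696
sqrt(age_ratio) = 1.04257
SI = 28.0 * 1.04257 = 29.2 m

29.2


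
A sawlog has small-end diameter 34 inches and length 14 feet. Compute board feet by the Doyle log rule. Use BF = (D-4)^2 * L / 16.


Doyle: BF = (D - 4)^2 * L / 16
Adjusted diameter = 34 - 4 = 30 in
(D-4)^2 = 30^2 = 900
BF = 900 * 14 / 16 = 788 BF

788


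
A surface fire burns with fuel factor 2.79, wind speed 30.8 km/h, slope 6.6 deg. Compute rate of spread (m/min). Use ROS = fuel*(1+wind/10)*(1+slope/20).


Formula: ROS = fuel * (1 + wind/10) * (1 + slope/20)
Wind factor = 1 + 30.8/10 = 4.08
Slope factor = 1 + 6.6/20 = 1.33
ROS = 2.79 * 4.08 * 1.33 = 15.14 m/min

15.14


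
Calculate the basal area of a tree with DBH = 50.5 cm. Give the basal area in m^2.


Formula: BA = pi * (DBH/2)^2 / 10000  (cm^2 to m^2)
Radius = DBH/2 = 50.5/2 = 25.25 cm
BA = pi * 25.25^2 / 10000
   = 2002.9617 cm^2 / 10000
   = 0.2003 m^2

0.2003


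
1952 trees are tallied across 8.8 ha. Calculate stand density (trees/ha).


Formula: Stand Density = N_trees / Area_ha
Density = 1952 trees / 8.8 ha
Density = 222 trees/ha

222


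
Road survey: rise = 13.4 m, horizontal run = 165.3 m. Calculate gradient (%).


Formula: Gradient = rise / run * 100
Gradient = 13.4 / 165.3 * 100 = 8.1%

8.1


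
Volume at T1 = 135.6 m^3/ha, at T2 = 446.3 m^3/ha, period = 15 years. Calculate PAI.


Formula: PAI = (V_T2 - V_T1) / (T2 - T1)
Volume increment = 446.3 - 135.6 = 310.7 m^3/ha
PAI = 310.7 / 15 = 20.71 m^3/ha/year

20.71


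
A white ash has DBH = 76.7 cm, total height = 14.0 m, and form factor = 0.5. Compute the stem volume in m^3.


Formula: V = pi * (DBH/200)^2 * H * ff
Radius = DBH/200 = 76.7/200 = 0.3835 m
Radius^2 = 0.3835^2 = 0.14707225 m^2
V = pi * 0.14707225 * 14.0 * 0.5
V = 3.234 m^3

3.234


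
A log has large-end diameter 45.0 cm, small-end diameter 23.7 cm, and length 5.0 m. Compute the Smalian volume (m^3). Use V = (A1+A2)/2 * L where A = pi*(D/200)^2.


Smalian: V = (A1 + A2)/2 * L,  A = pi*(D/200)^2
A1 = pi*(45.0/200)^2 = 0.159043 m^2
A2 = pi*(23.7/200)^2 = 0.044115 m^2
V = (0.159043+0.044115)/2*5.0 = 0.5079 m^3

0.5079


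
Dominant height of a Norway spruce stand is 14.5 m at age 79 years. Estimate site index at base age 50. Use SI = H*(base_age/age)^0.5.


Formula: SI = H_dom * (base_age / age)^0.5
Age ratio = 50 / 79 = 0.63291
sqrt(age_ratio) = 0.79556
SI = 14.5 * 0.79556 = 11.5 m

11.5


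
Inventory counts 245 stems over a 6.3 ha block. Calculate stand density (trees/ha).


Formula: Stand Density = N_trees / Area_ha
Density = 245 trees / 6.3 ha
Density = 39 trees/ha

39


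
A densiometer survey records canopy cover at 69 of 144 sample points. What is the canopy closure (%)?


Formula: Canopy closure = covered points / total points * 100
Closure = 69 / 144 * 100
Closure = 0.4792 * 100 = 47.9%

47.9


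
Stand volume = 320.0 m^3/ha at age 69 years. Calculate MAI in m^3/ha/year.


Formula: MAI = Total Volume / Stand Age
MAI = 320.0 m^3/ha / 69 years
MAI = 4.64 m^3/ha/year

4.64


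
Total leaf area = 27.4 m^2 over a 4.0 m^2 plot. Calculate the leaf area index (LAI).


Formula: LAI = total leaf area / ground area  (dimensionless)
LAI = 27.4 m^2 / 4.0 m^2
LAI = 6.85

6.85


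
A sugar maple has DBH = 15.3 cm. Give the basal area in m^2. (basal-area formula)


Formula: BA = pi * (DBH/2)^2 / 10000  (cm^2 to m^2)
Radius = DBH/2 = 15.3/2 = 7.65 cm
BA = pi * 7.65^2 / 10000
   = 183.8539 cm^2 / 10000
   = 0.0184 m^2

0.0184


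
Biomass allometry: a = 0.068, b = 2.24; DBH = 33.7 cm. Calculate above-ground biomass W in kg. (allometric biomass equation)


Formula: W = a * DBH^b  (allometric power law)
DBH^b = 33.7^2.24 = 2641.7455
W = 0.068 * 2641.7455 = 179.6 kg

179.6


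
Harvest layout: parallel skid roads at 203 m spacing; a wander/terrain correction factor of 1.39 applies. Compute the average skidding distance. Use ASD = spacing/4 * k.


Formula: ASD = (spacing / 4) * correction
Uncorrected distance = spacing / 4 = 203 / 4 = 50.75 m
ASD = 50.75 * 1.39 = 71 m

71


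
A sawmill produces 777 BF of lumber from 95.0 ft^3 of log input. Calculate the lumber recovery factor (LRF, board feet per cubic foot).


Formula: LRF = Lumber Output (BF) / Log Input (ft^3)
LRF = 777 BF / 95.0 ft^3
LRF = 8.18 BF/ft^3

8.18


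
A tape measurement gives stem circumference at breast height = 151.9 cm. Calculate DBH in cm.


Formula: DBH = C / pi
DBH = 151.9 / pi
pi = 3.14159...
DBH = 48.4 cm

48.4


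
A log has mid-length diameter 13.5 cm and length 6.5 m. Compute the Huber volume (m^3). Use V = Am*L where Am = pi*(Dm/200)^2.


Huber: V = Am * L,  Am = pi*(Dm/200)^2
Am = pi*(13.5/200)^2 = 0.014314 m^2
V = 0.014314*6.5 = 0.093 m^3

0.093


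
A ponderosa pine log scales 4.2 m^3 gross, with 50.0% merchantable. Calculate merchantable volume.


Formula: MV = V_total * (merchantable_pct / 100)
Merchantable fraction = 50.0% / 100 = 0.5
MV = 4.2 m^3 * 0.5 = 2.1 m^3

2.1


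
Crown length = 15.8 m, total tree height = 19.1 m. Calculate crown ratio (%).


Formula: Crown Ratio = (Crown Length / Total Height) * 100
CR = (15.8 m / 19.1 m) * 100
CR = 0.8272 * 100 = 82.7%

82.7


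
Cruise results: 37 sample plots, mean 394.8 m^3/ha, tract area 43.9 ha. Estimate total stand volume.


Formula: Total Volume = Mean Volume per ha * Total Area
Total Volume = 394.8 m^3/ha * 43.9 ha
Total Volume = 17332 m^3

17332


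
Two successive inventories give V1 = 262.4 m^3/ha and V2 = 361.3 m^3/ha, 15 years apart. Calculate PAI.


Formula: PAI = (V_T2 - V_T1) / (T2 - T1)
Volume increment = 361.3 - 262.4 = 98.9 m^3/ha
PAI = 98.9 / 15 = 6.59 m^3/ha/year

6.59


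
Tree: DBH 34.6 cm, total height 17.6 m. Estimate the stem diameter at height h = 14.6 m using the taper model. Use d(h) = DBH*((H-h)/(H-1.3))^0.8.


Taper: d(h) = DBH * ((H - h) / (H - 1.3))^0.8
Numerator = H - h = 17.6 - 14.6 = 3.0 m
Denominator = H - 1.3 = 17.6 - 1.3 = 16.3 m
Ratio = 3.0 / 16.3 = 0.18405
d = 34.6 * 0.18405^0.8 = 8.9 cm

8.9


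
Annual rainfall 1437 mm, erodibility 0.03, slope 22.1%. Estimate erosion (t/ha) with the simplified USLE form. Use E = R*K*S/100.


Formula: E = R * K * S / 100  (simplified USLE)
R * K = 1437 * 0.03 = 43.11
E = 43.11 * 22.1 / 100 = 9.53 t/ha

9.53


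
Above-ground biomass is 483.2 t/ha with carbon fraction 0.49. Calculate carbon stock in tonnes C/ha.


Formula: Carbon Stock = Biomass * Carbon Fraction
C = 483.2 t/ha * 0.49
C = 236.8 t C/ha

236.8


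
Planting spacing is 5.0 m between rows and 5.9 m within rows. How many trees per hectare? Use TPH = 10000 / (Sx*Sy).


Formula: TPH = 10000 m^2/ha / (spacing_x * spacing_y)
Area per tree = 5.0 m * 5.9 m = 29.5 m^2
TPH = 10000 / 29.5 = 339 trees/ha

339


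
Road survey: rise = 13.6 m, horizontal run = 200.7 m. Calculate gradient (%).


Formula: Gradient = rise / run * 100
Gradient = 13.6 / 200.7 * 100 = 6.8%

6.8


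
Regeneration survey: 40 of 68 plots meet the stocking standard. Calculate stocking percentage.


Formula: Stocking % = stocked plots / total plots * 100
Stocking = 40 / 68 * 100
Stocking = 0.5882 * 100 = 58.8%

58.8


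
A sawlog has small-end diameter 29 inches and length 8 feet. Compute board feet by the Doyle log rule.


Doyle: BF = (D - 4)^2 * L / 16
Adjusted diameter = 29 - 4 = 25 in
(D-4)^2 = 25^2 = 625
BF = 625 * 8 / 16 = 313 BF

313


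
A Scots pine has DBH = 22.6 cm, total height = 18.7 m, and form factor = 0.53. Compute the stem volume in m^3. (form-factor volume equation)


Formula: V = pi * (DBH/200)^2 * H * ff
Radius = DBH/200 = 22.6/200 = 0.113 m
Radius^2 = 0.113^2 = 0.012769 m^2
V = pi * 0.012769 * 18.7 * 0.53
V = 0.398 m^3

0.398


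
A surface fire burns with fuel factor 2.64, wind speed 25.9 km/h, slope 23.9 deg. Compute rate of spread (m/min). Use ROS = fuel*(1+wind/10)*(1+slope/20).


Formula: ROS = fuel * (1 + wind/10) * (1 + slope/20)
Wind factor = 1 + 25.9/10 = 3.59
Slope factor = 1 + 23.9/20 = 2.195
ROS = 2.64 * 3.59 * 2.195 = 20.8 m/min

20.8


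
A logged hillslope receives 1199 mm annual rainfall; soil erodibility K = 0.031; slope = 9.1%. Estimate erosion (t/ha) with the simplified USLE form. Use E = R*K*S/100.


Formula: E = R * K * S / 100  (simplified USLE)
R * K = 1199 * 0.031 = 37.169
E = 37.169 * 9.1 / 100 = 3.38 t/ha

3.38


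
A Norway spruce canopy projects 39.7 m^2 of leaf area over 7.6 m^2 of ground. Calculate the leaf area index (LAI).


Formula: LAI = total leaf area / ground area  (dimensionless)
LAI = 39.7 m^2 / 7.6 m^2
LAI = 5.22

5.22


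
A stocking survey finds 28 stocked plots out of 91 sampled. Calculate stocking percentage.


Formula: Stocking % = stocked plots / total plots * 100
Stocking = 28 / 91 * 100
Stocking = 0.3077 * 100 = 30.8%

30.8


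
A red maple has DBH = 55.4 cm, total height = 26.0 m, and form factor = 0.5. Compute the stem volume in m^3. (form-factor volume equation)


Formula: V = pi * (DBH/200)^2 * H * ff
Radius = DBH/200 = 55.4/200 = 0.277 m
Radius^2 = 0.277^2 = 0.076729 m^2
V = pi * 0.076729 * 26.0 * 0.5
V = 3.134 m^3

3.134


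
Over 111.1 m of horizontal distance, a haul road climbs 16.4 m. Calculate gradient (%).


Formula: Gradient = rise / run * 100
Gradient = 16.4 / 111.1 * 100 = 14.8%

14.8


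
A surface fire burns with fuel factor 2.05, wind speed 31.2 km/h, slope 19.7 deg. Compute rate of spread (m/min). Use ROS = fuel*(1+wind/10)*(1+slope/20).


Formula: ROS = fuel * (1 + wind/10) * (1 + slope/20)
Wind factor = 1 + 31.2/10 = 4.12
Slope factor = 1 + 19.7/20 = 1.985
ROS = 2.05 * 4.12 * 1.985 = 16.77 m/min

16.77


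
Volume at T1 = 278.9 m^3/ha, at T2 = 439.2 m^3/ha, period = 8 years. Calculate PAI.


Formula: PAI = (V_T2 - V_T1) / (T2 - T1)
Volume increment = 439.2 - 278.9 = 160.3 m^3/ha
PAI = 160.3 / 8 = 20.04 m^3/ha/year

20.04


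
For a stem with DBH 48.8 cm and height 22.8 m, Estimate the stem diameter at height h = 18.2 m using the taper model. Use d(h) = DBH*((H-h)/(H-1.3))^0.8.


Taper: d(h) = DBH * ((H - h) / (H - 1.3))^0.8
Numerator = H - h = 22.8 - 18.2 = 4.6 m
Denominator = H - 1.3 = 22.8 - 1.3 = 21.5 m
Ratio = 4.6 / 21.5 = 0.21395
d = 48.8 * 0.21395^0.8 = 14.2 cm

14.2


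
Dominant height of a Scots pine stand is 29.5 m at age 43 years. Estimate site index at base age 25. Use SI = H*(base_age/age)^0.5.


Formula: SI = H_dom * (base_age / age)^0.5
Age ratio = 25 / 43 = 0.5814
sqrt(age_ratio) = 0.76249
SI = 29.5 * 0.76249 = 22.5 m

22.5


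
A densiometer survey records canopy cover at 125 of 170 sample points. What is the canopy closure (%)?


Formula: Canopy closure = covered points / total points * 100
Closure = 125 / 170 * 100
Closure = 0.7353 * 100 = 73.5%

73.5


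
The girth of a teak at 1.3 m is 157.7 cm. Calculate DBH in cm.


Formula: DBH = C / pi
DBH = 157.7 / pi
pi = 3.14159...
DBH = 50.2 cm

50.2


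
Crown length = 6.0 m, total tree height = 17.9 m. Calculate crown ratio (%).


Formula: Crown Ratio = (Crown Length / Total Height) * 100
CR = (6.0 m / 17.9 m) * 100
CR = 0.3352 * 100 = 33.5%

33.5


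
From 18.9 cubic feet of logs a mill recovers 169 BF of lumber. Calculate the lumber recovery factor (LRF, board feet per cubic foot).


Formula: LRF = Lumber Output (BF) / Log Input (ft^3)
LRF = 169 BF / 18.9 ft^3
LRF = 8.94 BF/ft^3

8.94


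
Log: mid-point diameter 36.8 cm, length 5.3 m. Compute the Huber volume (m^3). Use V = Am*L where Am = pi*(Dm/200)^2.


Huber: V = Am * L,  Am = pi*(Dm/200)^2
Am = pi*(36.8/200)^2 = 0.106362 m^2
V = 0.106362*5.3 = 0.5637 m^3

0.5637


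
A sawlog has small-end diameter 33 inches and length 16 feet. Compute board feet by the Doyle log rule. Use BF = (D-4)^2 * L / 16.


Doyle: BF = (D - 4)^2 * L / 16
Adjusted diameter = 33 - 4 = 29 in
(D-4)^2 = 29^2 = 841
BF = 841 * 16 / 16 = 841 BF

841


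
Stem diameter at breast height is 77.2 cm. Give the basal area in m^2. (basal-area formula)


Formula: BA = pi * (DBH/2)^2 / 10000  (cm^2 to m^2)
Radius = DBH/2 = 77.2/2 = 38.6 cm
BA = pi * 38.6^2 / 10000
   = 4680.8474 cm^2 / 10000
   = 0.4681 m^2

0.4681


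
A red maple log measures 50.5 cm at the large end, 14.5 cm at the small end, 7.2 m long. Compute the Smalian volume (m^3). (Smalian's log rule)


Smalian: V = (A1 + A2)/2 * L,  A = pi*(D/200)^2
A1 = pi*(50.5/200)^2 = 0.200296 m^2
A2 = pi*(14.5/200)^2 = 0.016513 m^2
V = (0.200296+0.016513)/2*7.2 = 0.7805 m^3

0.7805


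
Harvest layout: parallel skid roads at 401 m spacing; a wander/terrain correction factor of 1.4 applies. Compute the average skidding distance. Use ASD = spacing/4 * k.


Formula: ASD = (spacing / 4) * correction
Uncorrected distance = spacing / 4 = 401 / 4 = 100.25 m
ASD = 100.25 * 1.4 = 140 m

140


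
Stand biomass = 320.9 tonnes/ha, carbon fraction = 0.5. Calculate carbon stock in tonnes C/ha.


Formula: Carbon Stock = Biomass * Carbon Fraction
C = 320.9 t/ha * 0.5
C = 160.5 t C/ha

160.5


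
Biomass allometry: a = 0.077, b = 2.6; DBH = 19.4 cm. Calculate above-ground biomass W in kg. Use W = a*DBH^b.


Formula: W = a * DBH^b  (allometric power law)
DBH^b = 19.4^2.6 = 2229.8954
W = 0.077 * 2229.8954 = 171.7 kg

171.7


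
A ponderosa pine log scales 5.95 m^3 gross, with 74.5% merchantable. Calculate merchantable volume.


Formula: MV = V_total * (merchantable_pct / 100)
Merchantable fraction = 74.5% / 100 = 0.745
MV = 5.95 m^3 * 0.745 = 4.433 m^3

4.433


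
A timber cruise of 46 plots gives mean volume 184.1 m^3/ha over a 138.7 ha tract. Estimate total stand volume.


Formula: Total Volume = Mean Volume per ha * Total Area
Total Volume = 184.1 m^3/ha * 138.7 ha
Total Volume = 25535 m^3

25535


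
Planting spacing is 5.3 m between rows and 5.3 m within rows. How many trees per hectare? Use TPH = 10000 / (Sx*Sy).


Formula: TPH = 10000 m^2/ha / (spacing_x * spacing_y)
Area per tree = 5.3 m * 5.3 m = 28.09 m^2
TPH = 10000 / 28.09 = 356 trees/ha

356


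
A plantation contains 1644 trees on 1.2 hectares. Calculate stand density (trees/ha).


Formula: Stand Density = N_trees / Area_ha
Density = 1644 trees / 1.2 ha
Density = 1370 trees/ha

1370


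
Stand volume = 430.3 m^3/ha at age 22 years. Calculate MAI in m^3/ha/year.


Formula: MAI = Total Volume / Stand Age
MAI = 430.3 m^3/ha / 22 years
MAI = 19.56 m^3/ha/year

19.56


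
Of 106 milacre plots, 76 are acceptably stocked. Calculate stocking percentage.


Formula: Stocking % = stocked plots / total plots * 100
Stocking = 76 / 106 * 100
Stocking = 0.717 * 100 = 71.7%

71.7


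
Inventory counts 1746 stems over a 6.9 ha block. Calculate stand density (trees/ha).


Formula: Stand Density = N_trees / Area_ha
Density = 1746 trees / 6.9 ha
Density = 253 trees/ha

253


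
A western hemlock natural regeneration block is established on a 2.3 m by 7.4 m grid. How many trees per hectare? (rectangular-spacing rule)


Formula: TPH = 10000 m^2/ha / (spacing_x * spacing_y)
Area per tree = 2.3 m * 7.4 m = 17.02 m^2
TPH = 10000 / 17.02 = 588 trees/ha

588
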